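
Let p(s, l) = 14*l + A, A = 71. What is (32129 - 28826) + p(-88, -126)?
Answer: 1610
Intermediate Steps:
p(s, l) = 71 + 14*l (p(s, l) = 14*l + 71 = 71 + 14*l)
(32129 - 28826) + p(-88, -126) = (32129 - 28826) + (71 + 14*(-126)) = 3303 + (71 - 1764) = 3303 - 1693 = 1610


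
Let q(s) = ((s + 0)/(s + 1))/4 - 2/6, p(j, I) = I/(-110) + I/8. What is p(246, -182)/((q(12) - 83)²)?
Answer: -1008423/330128260 ≈ -0.0030546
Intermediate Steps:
p(j, I) = 51*I/440 (p(j, I) = I*(-1/110) + I*(⅛) = -I/110 + I/8 = 51*I/440)
q(s) = -⅓ + s/(4*(1 + s)) (q(s) = (s/(1 + s))*(¼) - 2*⅙ = s/(4*(1 + s)) - ⅓ = -⅓ + s/(4*(1 + s)))
p(246, -182)/((q(12) - 83)²) = ((51/440)*(-182))/(((-4 - 1*12)/(12*(1 + 12)) - 83)²) = -4641/(220*((1/12)*(-4 - 12)/13 - 83)²) = -4641/(220*((1/12)*(1/13)*(-16) - 83)²) = -4641/(220*(-4/39 - 83)²) = -4641/(220*((-3241/39)²)) = -4641/(220*10504081/1521) = -4641/220*1521/10504081 = -1008423/330128260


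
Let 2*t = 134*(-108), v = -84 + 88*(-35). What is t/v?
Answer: 1809/791 ≈ 2.2870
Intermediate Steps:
v = -3164 (v = -84 - 3080 = -3164)
t = -7236 (t = (134*(-108))/2 = (½)*(-14472) = -7236)
t/v = -7236/(-3164) = -7236*(-1/3164) = 1809/791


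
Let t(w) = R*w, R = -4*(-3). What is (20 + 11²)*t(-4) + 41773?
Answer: 35005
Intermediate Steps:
R = 12
t(w) = 12*w
(20 + 11²)*t(-4) + 41773 = (20 + 11²)*(12*(-4)) + 41773 = (20 + 121)*(-48) + 41773 = 141*(-48) + 41773 = -6768 + 41773 = 35005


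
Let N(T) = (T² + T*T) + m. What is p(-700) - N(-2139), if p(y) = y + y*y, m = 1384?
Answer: -8662726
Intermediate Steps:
p(y) = y + y²
N(T) = 1384 + 2*T² (N(T) = (T² + T*T) + 1384 = (T² + T²) + 1384 = 2*T² + 1384 = 1384 + 2*T²)
p(-700) - N(-2139) = -700*(1 - 700) - (1384 + 2*(-2139)²) = -700*(-699) - (1384 + 2*4575321) = 489300 - (1384 + 9150642) = 489300 - 1*9152026 = 489300 - 9152026 = -8662726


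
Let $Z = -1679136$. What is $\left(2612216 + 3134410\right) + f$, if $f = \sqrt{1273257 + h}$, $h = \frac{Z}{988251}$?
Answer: $5746626 + \frac{\sqrt{138168011858940569}}{329417} \approx 5.7478 \cdot 10^{6}$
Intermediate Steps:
$h = - \frac{559712}{329417}$ ($h = - \frac{1679136}{988251} = \left(-1679136\right) \frac{1}{988251} = - \frac{559712}{329417} \approx -1.6991$)
$f = \frac{\sqrt{138168011858940569}}{329417}$ ($f = \sqrt{1273257 - \frac{559712}{329417}} = \sqrt{\frac{419431941457}{329417}} = \frac{\sqrt{138168011858940569}}{329417} \approx 1128.4$)
$\left(2612216 + 3134410\right) + f = \left(2612216 + 3134410\right) + \frac{\sqrt{138168011858940569}}{329417} = 5746626 + \frac{\sqrt{138168011858940569}}{329417}$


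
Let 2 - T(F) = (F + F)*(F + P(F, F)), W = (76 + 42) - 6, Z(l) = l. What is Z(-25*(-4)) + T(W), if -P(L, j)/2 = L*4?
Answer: 175718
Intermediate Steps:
P(L, j) = -8*L (P(L, j) = -2*L*4 = -8*L)
W = 112 (W = 118 - 6 = 112)
T(F) = 2 + 14*F**2 (T(F) = 2 - (F + F)*(F - 8*F) = 2 - 2*F*(-7*F) = 2 - (-14)*F**2 = 2 + 14*F**2)
Z(-25*(-4)) + T(W) = -25*(-4) + (2 + 14*112**2) = 100 + (2 + 14*12544) = 100 + (2 + 175616) = 100 + 175618 = 175718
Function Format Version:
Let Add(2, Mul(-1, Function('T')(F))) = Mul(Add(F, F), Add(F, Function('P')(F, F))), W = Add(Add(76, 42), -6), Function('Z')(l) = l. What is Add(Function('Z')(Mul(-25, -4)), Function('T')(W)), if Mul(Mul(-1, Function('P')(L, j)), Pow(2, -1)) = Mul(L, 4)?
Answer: 175718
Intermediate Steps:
Function('P')(L, j) = Mul(-8, L) (Function('P')(L, j) = Mul(-2, Mul(L, 4)) = Mul(-2, Mul(4, L)) = Mul(-8, L))
W = 112 (W = Add(118, -6) = 112)
Function('T')(F) = Add(2, Mul(14, Pow(F, 2))) (Function('T')(F) = Add(2, Mul(-1, Mul(Add(F, F), Add(F, Mul(-8, F))))) = Add(2, Mul(-1, Mul(Mul(2, F), Mul(-7, F)))) = Add(2, Mul(-1, Mul(-14, Pow(F, 2)))) = Add(2, Mul(14, Pow(F, 2))))
Add(Function('Z')(Mul(-25, -4)), Function('T')(W)) = Add(Mul(-25, -4), Add(2, Mul(14, Pow(112, 2)))) = Add(100, Add(2, Mul(14, 12544))) = Add(100, Add(2, 175616)) = Add(100, 175618) = 175718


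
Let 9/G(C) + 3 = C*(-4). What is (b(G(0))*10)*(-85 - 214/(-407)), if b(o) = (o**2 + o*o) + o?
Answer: -5157150/407 ≈ -12671.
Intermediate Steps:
G(C) = 9/(-3 - 4*C) (G(C) = 9/(-3 + C*(-4)) = 9/(-3 - 4*C))
b(o) = o + 2*o**2 (b(o) = (o**2 + o**2) + o = 2*o**2 + o = o + 2*o**2)
(b(G(0))*10)*(-85 - 214/(-407)) = (((-9/(3 + 4*0))*(1 + 2*(-9/(3 + 4*0))))*10)*(-85 - 214/(-407)) = (((-9/(3 + 0))*(1 + 2*(-9/(3 + 0))))*10)*(-85 - 214*(-1/407)) = (((-9/3)*(1 + 2*(-9/3)))*10)*(-85 + 214/407) = (((-9*1/3)*(1 + 2*(-9*1/3)))*10)*(-34381/407) = (-3*(1 + 2*(-3))*10)*(-34381/407) = (-3*(1 - 6)*10)*(-34381/407) = (-3*(-5)*10)*(-34381/407) = (15*10)*(-34381/407) = 150*(-34381/407) = -5157150/407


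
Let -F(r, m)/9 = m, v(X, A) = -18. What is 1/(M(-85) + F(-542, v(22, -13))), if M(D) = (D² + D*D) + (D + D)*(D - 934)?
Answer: 1/187842 ≈ 5.3236e-6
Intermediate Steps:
F(r, m) = -9*m
M(D) = 2*D² + 2*D*(-934 + D) (M(D) = (D² + D²) + (2*D)*(-934 + D) = 2*D² + 2*D*(-934 + D))
1/(M(-85) + F(-542, v(22, -13))) = 1/(4*(-85)*(-467 - 85) - 9*(-18)) = 1/(4*(-85)*(-552) + 162) = 1/(187680 + 162) = 1/187842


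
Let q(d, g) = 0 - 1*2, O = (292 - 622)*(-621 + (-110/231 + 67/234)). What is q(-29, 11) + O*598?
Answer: 2574297728/21 ≈ 1.2259e+8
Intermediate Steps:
O = 55962995/273 (O = -330*(-621 + (-110*1/231 + 67*(1/234))) = -330*(-621 + (-10/21 + 67/234)) = -330*(-621 - 311/1638) = -330*(-1017509/1638) = 55962995/273 ≈ 2.0499e+5)
q(d, g) = -2 (q(d, g) = 0 - 2 = -2)
q(-29, 11) + O*598 = -2 + (55962995/273)*598 = -2 + 2574297770/21 = 2574297728/21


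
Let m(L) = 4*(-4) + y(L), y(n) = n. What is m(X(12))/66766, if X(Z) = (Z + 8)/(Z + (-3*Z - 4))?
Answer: -117/467362 ≈ -0.00025034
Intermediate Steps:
X(Z) = (8 + Z)/(-4 - 2*Z) (X(Z) = (8 + Z)/(Z + (-4 - 3*Z)) = (8 + Z)/(-4 - 2*Z))
m(L) = -16 + L (m(L) = 4*(-4) + L = -16 + L)
m(X(12))/66766 = (-16 + (-8 - 1*12)/(2*(2 + 12)))/66766 = (-16 + (1/2)*(-8 - 12)/14)*(1/66766) = (-16 + (1/2)*(1/14)*(-20))*(1/66766) = (-16 - 5/7)*(1/66766) = -117/7*1/66766 = -117/467362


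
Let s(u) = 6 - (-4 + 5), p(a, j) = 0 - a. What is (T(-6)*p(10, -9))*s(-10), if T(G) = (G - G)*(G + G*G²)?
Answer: 0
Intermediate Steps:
p(a, j) = -a
s(u) = 5 (s(u) = 6 - 1*1 = 6 - 1 = 5)
T(G) = 0 (T(G) = 0*(G + G³) = 0)
(T(-6)*p(10, -9))*s(-10) = (0*(-1*10))*5 = (0*(-10))*5 = 0*5 = 0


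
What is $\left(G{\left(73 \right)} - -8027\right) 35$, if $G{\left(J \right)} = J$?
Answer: $283500$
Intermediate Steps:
$\left(G{\left(73 \right)} - -8027\right) 35 = \left(73 - -8027\right) 35 = \left(73 + 8027\right) 35 = 8100 \cdot 35 = 283500$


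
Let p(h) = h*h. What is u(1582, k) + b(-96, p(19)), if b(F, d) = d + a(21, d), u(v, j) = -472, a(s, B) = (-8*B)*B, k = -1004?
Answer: -1042679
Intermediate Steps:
p(h) = h**2
a(s, B) = -8*B**2
b(F, d) = d - 8*d**2
u(1582, k) + b(-96, p(19)) = -472 + 19**2*(1 - 8*19**2) = -472 + 361*(1 - 8*361) = -472 + 361*(1 - 2888) = -472 + 361*(-2887) = -472 - 1042207 = -1042679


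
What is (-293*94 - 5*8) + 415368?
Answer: 387786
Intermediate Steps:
(-293*94 - 5*8) + 415368 = (-27542 - 40) + 415368 = -27582 + 415368 = 387786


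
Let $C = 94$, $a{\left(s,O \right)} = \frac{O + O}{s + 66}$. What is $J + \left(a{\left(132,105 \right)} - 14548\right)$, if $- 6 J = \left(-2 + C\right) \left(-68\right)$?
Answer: $- \frac{148547}{11} \approx -13504.0$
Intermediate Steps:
$a{\left(s,O \right)} = \frac{2 O}{66 + s}$
$J = \frac{3128}{3}$ ($J = - \frac{\left(-2 + 94\right) \left(-68\right)}{6} = - \frac{92 \left(-68\right)}{6} = \left(- \frac{1}{6}\right) \left(-6256\right) = \frac{3128}{3} \approx 1042.7$)
$J + \left(a{\left(132,105 \right)} - 14548\right) = \frac{3128}{3} + \left(2 \cdot 105 \frac{1}{66 + 132} - 14548\right) = \frac{3128}{3} - \left(14548 - \frac{210}{198}\right) = \frac{3128}{3} - \left(14548 - \frac{35}{33}\right) = \frac{3128}{3} + \left(\frac{35}{33} - 14548\right) = \frac{3128}{3} - \frac{480049}{33} = - \frac{148547}{11}$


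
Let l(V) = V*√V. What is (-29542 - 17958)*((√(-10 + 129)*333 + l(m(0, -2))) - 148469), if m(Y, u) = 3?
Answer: 7052277500 - 15817500*√119 - 142500*√3 ≈ 6.8795e+9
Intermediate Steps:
l(V) = V^(3/2)
(-29542 - 17958)*((√(-10 + 129)*333 + l(m(0, -2))) - 148469) = (-29542 - 17958)*((√(-10 + 129)*333 + 3^(3/2)) - 148469) = -47500*((√119*333 + 3*√3) - 148469) = -47500*((333*√119 + 3*√3) - 148469) = -47500*((3*√3 + 333*√119) - 148469) = -47500*(-148469 + 3*√3 + 333*√119) = 7052277500 - 15817500*√119 - 142500*√3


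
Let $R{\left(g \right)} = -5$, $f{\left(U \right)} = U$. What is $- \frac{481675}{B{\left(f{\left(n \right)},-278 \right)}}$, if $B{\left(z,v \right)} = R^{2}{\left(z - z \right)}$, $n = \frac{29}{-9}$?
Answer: $-19267$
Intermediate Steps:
$n = - \frac{29}{9}$ ($n = 29 \left(- \frac{1}{9}\right) = - \frac{29}{9} \approx -3.2222$)
$B{\left(z,v \right)} = 25$ ($B{\left(z,v \right)} = \left(-5\right)^{2} = 25$)
$- \frac{481675}{B{\left(f{\left(n \right)},-278 \right)}} = - \frac{481675}{25} = \left(-481675\right) \frac{1}{25} = -19267$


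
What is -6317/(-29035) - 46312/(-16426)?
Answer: 724215981/238464455 ≈ 3.0370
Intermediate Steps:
-6317/(-29035) - 46312/(-16426) = -6317*(-1/29035) - 46312*(-1/16426) = 6317/29035 + 23156/8213 = 724215981/238464455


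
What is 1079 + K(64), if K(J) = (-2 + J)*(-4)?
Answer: 831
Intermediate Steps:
K(J) = 8 - 4*J
1079 + K(64) = 1079 + (8 - 4*64) = 1079 + (8 - 256) = 1079 - 248 = 831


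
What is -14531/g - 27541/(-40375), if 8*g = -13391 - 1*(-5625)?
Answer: 223063473/14252375 ≈ 15.651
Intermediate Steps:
g = -3883/4 (g = (-13391 - 1*(-5625))/8 = (-13391 + 5625)/8 = (⅛)*(-7766) = -3883/4 ≈ -970.75)
-14531/g - 27541/(-40375) = -14531/(-3883/4) - 27541/(-40375) = -14531*(-4/3883) - 27541*(-1/40375) = 5284/353 + 27541/40375 = 223063473/14252375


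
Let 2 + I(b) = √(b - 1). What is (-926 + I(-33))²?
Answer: (928 - I*√34)² ≈ 8.6115e+5 - 1.082e+4*I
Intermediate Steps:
I(b) = -2 + √(-1 + b) (I(b) = -2 + √(b - 1) = -2 + √(-1 + b))
(-926 + I(-33))² = (-926 + (-2 + √(-1 - 33)))² = (-926 + (-2 + √(-34)))² = (-926 + (-2 + I*√34))² = (-928 + I*√34)²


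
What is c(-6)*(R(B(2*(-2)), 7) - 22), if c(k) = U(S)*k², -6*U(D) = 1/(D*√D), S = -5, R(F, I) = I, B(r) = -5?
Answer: 18*I*√5/5 ≈ 8.0499*I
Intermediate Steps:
U(D) = -1/(6*D^(3/2))
c(k) = -I*√5*k²/150 (c(k) = (-I*√5/150)*k² = -I*√5*k²/150)
c(-6)*(R(B(2*(-2)), 7) - 22) = (-1/150*I*√5*(-6)²)*(7 - 22) = -1/150*I*√5*36*(-15) = -6*I*√5/25*(-15) = 18*I*√5/5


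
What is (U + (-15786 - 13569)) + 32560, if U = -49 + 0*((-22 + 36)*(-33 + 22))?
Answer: 3156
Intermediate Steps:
U = -49 (U = -49 + 0*(14*(-11)) = -49 + 0*(-154) = -49 + 0 = -49)
(U + (-15786 - 13569)) + 32560 = (-49 + (-15786 - 13569)) + 32560 = (-49 - 29355) + 32560 = -29404 + 32560 = 3156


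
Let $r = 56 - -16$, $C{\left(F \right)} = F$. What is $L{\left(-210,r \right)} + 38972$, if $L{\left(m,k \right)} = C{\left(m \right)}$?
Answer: $38762$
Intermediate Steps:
$r = 72$ ($r = 56 + 16 = 72$)
$L{\left(m,k \right)} = m$
$L{\left(-210,r \right)} + 38972 = -210 + 38972 = 38762$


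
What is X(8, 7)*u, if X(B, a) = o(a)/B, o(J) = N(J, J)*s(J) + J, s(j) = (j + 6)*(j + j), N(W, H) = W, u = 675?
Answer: 864675/8 ≈ 1.0808e+5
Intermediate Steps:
s(j) = 2*j*(6 + j) (s(j) = (6 + j)*(2*j) = 2*j*(6 + j))
o(J) = J + 2*J²*(6 + J) (o(J) = J*(2*J*(6 + J)) + J = 2*J²*(6 + J) + J = J + 2*J²*(6 + J))
X(B, a) = a*(1 + 2*a*(6 + a))/B (X(B, a) = (a*(1 + 2*a*(6 + a)))/B = a*(1 + 2*a*(6 + a))/B)
X(8, 7)*u = (7*(1 + 2*7*(6 + 7))/8)*675 = (7*(⅛)*(1 + 2*7*13))*675 = (7*(⅛)*(1 + 182))*675 = (7*(⅛)*183)*675 = (1281/8)*675 = 864675/8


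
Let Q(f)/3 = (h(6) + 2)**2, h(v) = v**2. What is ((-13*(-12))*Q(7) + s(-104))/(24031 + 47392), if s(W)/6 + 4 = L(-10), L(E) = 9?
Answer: 675822/71423 ≈ 9.4622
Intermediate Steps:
Q(f) = 4332 (Q(f) = 3*(6**2 + 2)**2 = 3*(36 + 2)**2 = 3*38**2 = 3*1444 = 4332)
s(W) = 30 (s(W) = -24 + 6*9 = -24 + 54 = 30)
((-13*(-12))*Q(7) + s(-104))/(24031 + 47392) = (-13*(-12)*4332 + 30)/(24031 + 47392) = (156*4332 + 30)/71423 = (675792 + 30)*(1/71423) = 675822*(1/71423) = 675822/71423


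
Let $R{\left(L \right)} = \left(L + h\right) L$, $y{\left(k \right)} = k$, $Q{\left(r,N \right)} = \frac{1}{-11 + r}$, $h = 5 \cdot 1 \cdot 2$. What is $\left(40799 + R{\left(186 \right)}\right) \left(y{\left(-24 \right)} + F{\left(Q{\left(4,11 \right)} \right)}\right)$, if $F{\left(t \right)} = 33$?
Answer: $695295$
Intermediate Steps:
$h = 10$ ($h = 5 \cdot 2 = 10$)
$R{\left(L \right)} = L \left(10 + L\right)$ ($R{\left(L \right)} = \left(L + 10\right) L = \left(10 + L\right) L = L \left(10 + L\right)$)
$\left(40799 + R{\left(186 \right)}\right) \left(y{\left(-24 \right)} + F{\left(Q{\left(4,11 \right)} \right)}\right) = \left(40799 + 186 \left(10 + 186\right)\right) \left(-24 + 33\right) = \left(40799 + 186 \cdot 196\right) 9 = \left(40799 + 36456\right) 9 = 77255 \cdot 9 = 695295$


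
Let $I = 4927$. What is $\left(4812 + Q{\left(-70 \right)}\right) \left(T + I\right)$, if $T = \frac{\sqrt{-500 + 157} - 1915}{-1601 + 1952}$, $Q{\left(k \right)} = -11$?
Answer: $\frac{8293545062}{351} + \frac{33607 i \sqrt{7}}{351} \approx 2.3628 \cdot 10^{7} + 253.32 i$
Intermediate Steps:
$T = - \frac{1915}{351} + \frac{7 i \sqrt{7}}{351}$ ($T = \frac{\sqrt{-343} - 1915}{351} = \left(7 i \sqrt{7} - 1915\right) \frac{1}{351} = \left(-1915 + 7 i \sqrt{7}\right) \frac{1}{351} = - \frac{1915}{351} + \frac{7 i \sqrt{7}}{351} \approx -5.4558 + 0.052764 i$)
$\left(4812 + Q{\left(-70 \right)}\right) \left(T + I\right) = \left(4812 - 11\right) \left(\left(- \frac{1915}{351} + \frac{7 i \sqrt{7}}{351}\right) + 4927\right) = 4801 \left(\frac{1727462}{351} + \frac{7 i \sqrt{7}}{351}\right) = \frac{8293545062}{351} + \frac{33607 i \sqrt{7}}{351}$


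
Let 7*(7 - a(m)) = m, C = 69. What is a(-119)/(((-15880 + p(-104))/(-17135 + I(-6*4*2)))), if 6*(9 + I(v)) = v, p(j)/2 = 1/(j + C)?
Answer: 7203840/277901 ≈ 25.922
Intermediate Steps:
a(m) = 7 - m/7
p(j) = 2/(69 + j) (p(j) = 2/(j + 69) = 2/(69 + j))
I(v) = -9 + v/6
a(-119)/(((-15880 + p(-104))/(-17135 + I(-6*4*2)))) = (7 - ⅐*(-119))/(((-15880 + 2/(69 - 104))/(-17135 + (-9 + (-6*4*2)/6)))) = (7 + 17)/(((-15880 + 2/(-35))/(-17135 + (-9 + (-24*2)/6)))) = 24/(((-15880 + 2*(-1/35))/(-17135 + (-9 + (⅙)*(-48))))) = 24/(((-15880 - 2/35)/(-17135 + (-9 - 8)))) = 24/((-555802/(35*(-17135 - 17)))) = 24/((-555802/35/(-17152))) = 24/((-555802/35*(-1/17152))) = 24/(277901/300160) = 24*(300160/277901) = 7203840/277901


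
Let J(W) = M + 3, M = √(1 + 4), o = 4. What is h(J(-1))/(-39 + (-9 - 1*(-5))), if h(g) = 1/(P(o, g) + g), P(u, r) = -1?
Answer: 2/43 - √5/43 ≈ -0.0054900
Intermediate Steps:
M = √5 ≈ 2.2361
J(W) = 3 + √5 (J(W) = √5 + 3 = 3 + √5)
h(g) = 1/(-1 + g)
h(J(-1))/(-39 + (-9 - 1*(-5))) = 1/((-1 + (3 + √5))*(-39 + (-9 - 1*(-5)))) = 1/((2 + √5)*(-39 + (-9 + 5))) = 1/((2 + √5)*(-39 - 4)) = 1/((2 + √5)*(-43)) = -1/43/(2 + √5) = -1/(43*(2 + √5))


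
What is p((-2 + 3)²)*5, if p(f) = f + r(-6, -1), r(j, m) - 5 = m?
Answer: 25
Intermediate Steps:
r(j, m) = 5 + m
p(f) = 4 + f (p(f) = f + (5 - 1) = f + 4 = 4 + f)
p((-2 + 3)²)*5 = (4 + (-2 + 3)²)*5 = (4 + 1²)*5 = (4 + 1)*5 = 5*5 = 25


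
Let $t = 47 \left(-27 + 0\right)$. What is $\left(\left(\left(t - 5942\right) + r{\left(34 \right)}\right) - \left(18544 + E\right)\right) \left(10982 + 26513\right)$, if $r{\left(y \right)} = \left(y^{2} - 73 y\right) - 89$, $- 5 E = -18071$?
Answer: $-1154253579$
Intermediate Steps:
$E = \frac{18071}{5}$ ($E = \left(- \frac{1}{5}\right) \left(-18071\right) = \frac{18071}{5} \approx 3614.2$)
$r{\left(y \right)} = -89 + y^{2} - 73 y$
$t = -1269$ ($t = 47 \left(-27\right) = -1269$)
$\left(\left(\left(t - 5942\right) + r{\left(34 \right)}\right) - \left(18544 + E\right)\right) \left(10982 + 26513\right) = \left(\left(\left(-1269 - 5942\right) - \left(2571 - 1156\right)\right) - \frac{110791}{5}\right) \left(10982 + 26513\right) = \left(\left(-7211 - 1415\right) - \frac{110791}{5}\right) 37495 = \left(-8626 - \frac{110791}{5}\right) 37495 = \left(- \frac{153921}{5}\right) 37495 = -1154253579$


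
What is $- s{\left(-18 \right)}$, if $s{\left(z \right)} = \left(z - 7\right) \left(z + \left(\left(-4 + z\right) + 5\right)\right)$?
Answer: $-875$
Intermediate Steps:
$s{\left(z \right)} = \left(1 + 2 z\right) \left(-7 + z\right)$ ($s{\left(z \right)} = \left(-7 + z\right) \left(z + \left(1 + z\right)\right) = \left(-7 + z\right) \left(1 + 2 z\right) = \left(1 + 2 z\right) \left(-7 + z\right)$)
$- s{\left(-18 \right)} = - (-7 - -234 + 2 \left(-18\right)^{2}) = - (-7 + 234 + 2 \cdot 324) = - (-7 + 234 + 648) = \left(-1\right) 875 = -875$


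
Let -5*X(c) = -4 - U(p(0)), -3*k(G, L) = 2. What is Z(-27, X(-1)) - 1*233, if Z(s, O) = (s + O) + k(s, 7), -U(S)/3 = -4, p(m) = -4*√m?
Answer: -3862/15 ≈ -257.47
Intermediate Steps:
k(G, L) = -⅔ (k(G, L) = -⅓*2 = -⅔)
U(S) = 12 (U(S) = -3*(-4) = 12)
X(c) = 16/5 (X(c) = -(-4 - 1*12)/5 = -(-4 - 12)/5 = -⅕*(-16) = 16/5)
Z(s, O) = -⅔ + O + s (Z(s, O) = (s + O) - ⅔ = (O + s) - ⅔ = -⅔ + O + s)
Z(-27, X(-1)) - 1*233 = (-⅔ + 16/5 - 27) - 1*233 = -367/15 - 233 = -3862/15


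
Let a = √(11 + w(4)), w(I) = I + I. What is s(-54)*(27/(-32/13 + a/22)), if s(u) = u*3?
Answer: 293559552/164135 + 5420844*√19/164135 ≈ 1932.5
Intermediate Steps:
w(I) = 2*I
s(u) = 3*u
a = √19 (a = √(11 + 2*4) = √(11 + 8) = √19 ≈ 4.3589)
s(-54)*(27/(-32/13 + a/22)) = (3*(-54))*(27/(-32/13 + √19/22)) = -4374/(-32*1/13 + √19*(1/22)) = -4374/(-32/13 + √19/22)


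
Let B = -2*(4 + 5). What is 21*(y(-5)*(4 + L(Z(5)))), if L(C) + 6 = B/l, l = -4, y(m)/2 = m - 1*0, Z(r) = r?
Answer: -525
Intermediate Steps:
B = -18 (B = -2*9 = -18)
y(m) = 2*m (y(m) = 2*(m - 1*0) = 2*(m + 0) = 2*m)
L(C) = -3/2 (L(C) = -6 - 18/(-4) = -6 - 18*(-1/4) = -6 + 9/2 = -3/2)
21*(y(-5)*(4 + L(Z(5)))) = 21*((2*(-5))*(4 - 3/2)) = 21*(-10*5/2) = 21*(-25) = -525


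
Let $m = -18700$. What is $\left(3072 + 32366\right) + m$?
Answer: $16738$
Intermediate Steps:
$\left(3072 + 32366\right) + m = \left(3072 + 32366\right) - 18700 = 35438 - 18700 = 16738$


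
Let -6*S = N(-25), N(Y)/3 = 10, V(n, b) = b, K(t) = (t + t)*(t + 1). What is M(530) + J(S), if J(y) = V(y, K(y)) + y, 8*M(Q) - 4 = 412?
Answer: 87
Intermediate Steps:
K(t) = 2*t*(1 + t) (K(t) = (2*t)*(1 + t) = 2*t*(1 + t))
M(Q) = 52 (M(Q) = ½ + (⅛)*412 = ½ + 103/2 = 52)
N(Y) = 30 (N(Y) = 3*10 = 30)
S = -5 (S = -⅙*30 = -5)
J(y) = y + 2*y*(1 + y) (J(y) = 2*y*(1 + y) + y = y + 2*y*(1 + y))
M(530) + J(S) = 52 - 5*(3 + 2*(-5)) = 52 - 5*(3 - 10) = 52 - 5*(-7) = 52 + 35 = 87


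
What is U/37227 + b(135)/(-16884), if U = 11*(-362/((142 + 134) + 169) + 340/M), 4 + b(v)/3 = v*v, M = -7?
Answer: -101069955737/31077844140 ≈ -3.2522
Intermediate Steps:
b(v) = -12 + 3*v² (b(v) = -12 + 3*(v*v) = -12 + 3*v²)
U = -1692174/3115 (U = 11*(-362/((142 + 134) + 169) + 340/(-7)) = 11*(-362/(276 + 169) + 340*(-⅐)) = 11*(-362/445 - 340/7) = 11*(-153834/3115) = -1692174/3115 ≈ -543.23)
U/37227 + b(135)/(-16884) = -1692174/3115/37227 + (-12 + 3*135²)/(-16884) = -1692174/3115*1/37227 + (-12 + 3*18225)*(-1/16884) = -564058/38654035 + (-12 + 54675)*(-1/16884) = -564058/38654035 + 54663*(-1/16884) = -564058/38654035 - 2603/804 = -101069955737/31077844140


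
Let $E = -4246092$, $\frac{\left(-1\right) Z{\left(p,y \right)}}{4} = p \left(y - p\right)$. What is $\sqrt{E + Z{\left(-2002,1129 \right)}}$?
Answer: $2 \sqrt{5206739} \approx 4563.7$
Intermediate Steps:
$Z{\left(p,y \right)} = - 4 p \left(y - p\right)$
$\sqrt{E + Z{\left(-2002,1129 \right)}} = \sqrt{-4246092 + 4 \left(-2002\right) \left(-2002 - 1129\right)} = \sqrt{-4246092 + 4 \left(-2002\right) \left(-3131\right)} = \sqrt{-4246092 + 25073048} = \sqrt{20826956} = 2 \sqrt{5206739}$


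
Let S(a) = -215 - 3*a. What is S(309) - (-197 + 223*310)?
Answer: -70075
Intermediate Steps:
S(309) - (-197 + 223*310) = (-215 - 3*309) - (-197 + 223*310) = (-215 - 927) - (-197 + 69130) = -1142 - 1*68933 = -1142 - 68933 = -70075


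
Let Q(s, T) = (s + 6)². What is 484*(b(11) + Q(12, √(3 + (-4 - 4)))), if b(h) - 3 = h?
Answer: 163592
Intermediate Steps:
b(h) = 3 + h
Q(s, T) = (6 + s)²
484*(b(11) + Q(12, √(3 + (-4 - 4)))) = 484*((3 + 11) + (6 + 12)²) = 484*(14 + 18²) = 484*(14 + 324) = 484*338 = 163592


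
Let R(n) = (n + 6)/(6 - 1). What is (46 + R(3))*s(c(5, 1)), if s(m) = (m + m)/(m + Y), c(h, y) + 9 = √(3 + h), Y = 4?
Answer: 17686/85 + 3824*√2/85 ≈ 271.69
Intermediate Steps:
c(h, y) = -9 + √(3 + h)
s(m) = 2*m/(4 + m) (s(m) = (m + m)/(m + 4) = (2*m)/(4 + m) = 2*m/(4 + m))
R(n) = 6/5 + n/5 (R(n) = (6 + n)/5 = (6 + n)*(⅕) = 6/5 + n/5)
(46 + R(3))*s(c(5, 1)) = (46 + (6/5 + (⅕)*3))*(2*(-9 + √(3 + 5))/(4 + (-9 + √(3 + 5)))) = (46 + (6/5 + ⅗))*(2*(-9 + √8)/(4 + (-9 + √8))) = (46 + 9/5)*(2*(-9 + 2*√2)/(4 + (-9 + 2*√2))) = 239*(2*(-9 + 2*√2)/(-5 + 2*√2))/5 = 478*(-9 + 2*√2)/(5*(-5 + 2*√2))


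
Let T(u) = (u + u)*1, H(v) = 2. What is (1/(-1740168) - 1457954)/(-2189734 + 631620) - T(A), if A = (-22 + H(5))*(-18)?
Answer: -1949656603773167/2711380123152 ≈ -719.06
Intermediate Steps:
A = 360 (A = (-22 + 2)*(-18) = -20*(-18) = 360)
T(u) = 2*u (T(u) = (2*u)*1 = 2*u)
(1/(-1740168) - 1457954)/(-2189734 + 631620) - T(A) = (1/(-1740168) - 1457954)/(-2189734 + 631620) - 2*360 = (-1/1740168 - 1457954)/(-1558114) - 1*720 = -2537084896273/1740168*(-1/1558114) - 720 = 2537084896273/2711380123152 - 720 = -1949656603773167/2711380123152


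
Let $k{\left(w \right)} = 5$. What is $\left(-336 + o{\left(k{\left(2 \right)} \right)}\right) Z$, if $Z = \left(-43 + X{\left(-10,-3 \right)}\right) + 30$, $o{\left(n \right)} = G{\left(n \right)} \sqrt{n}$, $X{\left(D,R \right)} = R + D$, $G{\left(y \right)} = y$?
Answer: $8736 - 130 \sqrt{5} \approx 8445.3$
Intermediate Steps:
$X{\left(D,R \right)} = D + R$
$o{\left(n \right)} = n^{\frac{3}{2}}$ ($o{\left(n \right)} = n \sqrt{n} = n^{\frac{3}{2}}$)
$Z = -26$ ($Z = \left(-43 - 13\right) + 30 = -56 + 30 = -26$)
$\left(-336 + o{\left(k{\left(2 \right)} \right)}\right) Z = \left(-336 + 5^{\frac{3}{2}}\right) \left(-26\right) = \left(-336 + 5 \sqrt{5}\right) \left(-26\right) = 8736 - 130 \sqrt{5}$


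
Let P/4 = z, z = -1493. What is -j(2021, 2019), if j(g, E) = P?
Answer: 5972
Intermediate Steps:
P = -5972 (P = 4*(-1493) = -5972)
j(g, E) = -5972
-j(2021, 2019) = -1*(-5972) = 5972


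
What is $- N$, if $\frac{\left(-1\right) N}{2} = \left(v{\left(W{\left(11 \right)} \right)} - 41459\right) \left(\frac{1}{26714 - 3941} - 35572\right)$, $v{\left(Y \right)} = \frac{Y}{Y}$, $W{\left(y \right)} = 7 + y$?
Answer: $\frac{67168689047980}{22773} \approx 2.9495 \cdot 10^{9}$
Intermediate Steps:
$v{\left(Y \right)} = 1$
$N = - \frac{67168689047980}{22773}$ ($N = - 2 \left(1 - 41459\right) \left(\frac{1}{26714 - 3941} - 35572\right) = - 2 \left(- 41458 \left(\frac{1}{22773} - 35572\right)\right) = - 2 \left(\left(-41458\right) \left(- \frac{810081155}{22773}\right)\right) = \left(-2\right) \frac{33584344523990}{22773} = - \frac{67168689047980}{22773} \approx -2.9495 \cdot 10^{9}$)
$- N = \left(-1\right) \left(- \frac{67168689047980}{22773}\right) = \frac{67168689047980}{22773}$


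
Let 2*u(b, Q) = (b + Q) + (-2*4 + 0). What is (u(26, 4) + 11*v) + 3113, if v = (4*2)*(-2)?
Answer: 2948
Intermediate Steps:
v = -16 (v = 8*(-2) = -16)
u(b, Q) = -4 + Q/2 + b/2 (u(b, Q) = ((b + Q) + (-2*4 + 0))/2 = ((Q + b) + (-8 + 0))/2 = ((Q + b) - 8)/2 = (-8 + Q + b)/2 = -4 + Q/2 + b/2)
(u(26, 4) + 11*v) + 3113 = ((-4 + (1/2)*4 + (1/2)*26) + 11*(-16)) + 3113 = ((-4 + 2 + 13) - 176) + 3113 = (11 - 176) + 3113 = -165 + 3113 = 2948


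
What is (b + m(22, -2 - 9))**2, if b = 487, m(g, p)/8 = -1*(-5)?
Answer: 277729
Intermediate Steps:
m(g, p) = 40 (m(g, p) = 8*(-1*(-5)) = 8*5 = 40)
(b + m(22, -2 - 9))**2 = (487 + 40)**2 = 527**2 = 277729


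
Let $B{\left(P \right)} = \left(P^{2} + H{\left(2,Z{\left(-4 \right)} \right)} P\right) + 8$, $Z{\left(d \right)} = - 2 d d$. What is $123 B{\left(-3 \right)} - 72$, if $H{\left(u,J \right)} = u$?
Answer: $1281$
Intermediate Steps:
$Z{\left(d \right)} = - 2 d^{2}$
$B{\left(P \right)} = 8 + P^{2} + 2 P$ ($B{\left(P \right)} = \left(P^{2} + 2 P\right) + 8 = 8 + P^{2} + 2 P$)
$123 B{\left(-3 \right)} - 72 = 123 \left(8 + \left(-3\right)^{2} + 2 \left(-3\right)\right) - 72 = 123 \left(8 + 9 - 6\right) - 72 = 123 \cdot 11 - 72 = 1353 - 72 = 1281$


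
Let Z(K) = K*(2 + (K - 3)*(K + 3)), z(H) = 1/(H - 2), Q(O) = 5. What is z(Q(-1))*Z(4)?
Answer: 12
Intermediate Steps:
z(H) = 1/(-2 + H)
Z(K) = K*(2 + (-3 + K)*(3 + K))
z(Q(-1))*Z(4) = (4*(-7 + 4²))/(-2 + 5) = (4*(-7 + 16))/3 = (4*9)/3 = (⅓)*36 = 12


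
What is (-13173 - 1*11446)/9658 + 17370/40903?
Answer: -839231497/395041174 ≈ -2.1244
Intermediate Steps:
(-13173 - 1*11446)/9658 + 17370/40903 = (-13173 - 11446)*(1/9658) + 17370*(1/40903) = -24619*1/9658 + 17370/40903 = -24619/9658 + 17370/40903 = -839231497/395041174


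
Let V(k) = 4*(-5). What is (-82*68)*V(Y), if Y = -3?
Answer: 111520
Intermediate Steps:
V(k) = -20
(-82*68)*V(Y) = -82*68*(-20) = -5576*(-20) = 111520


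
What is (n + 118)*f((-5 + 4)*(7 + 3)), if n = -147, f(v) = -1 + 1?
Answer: 0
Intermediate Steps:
f(v) = 0
(n + 118)*f((-5 + 4)*(7 + 3)) = (-147 + 118)*0 = -29*0 = 0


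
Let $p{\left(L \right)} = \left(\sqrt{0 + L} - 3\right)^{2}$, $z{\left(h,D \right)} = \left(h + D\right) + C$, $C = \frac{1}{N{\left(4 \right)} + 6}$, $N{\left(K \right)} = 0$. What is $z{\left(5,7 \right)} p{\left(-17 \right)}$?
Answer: $\frac{73 \left(3 - i \sqrt{17}\right)^{2}}{6} \approx -97.333 - 300.99 i$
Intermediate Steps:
$C = \frac{1}{6}$ ($C = \frac{1}{0 + 6} = \frac{1}{6} \approx 0.16667$)
$z{\left(h,D \right)} = \frac{1}{6} + D + h$ ($z{\left(h,D \right)} = \left(h + D\right) + \frac{1}{6} = \left(D + h\right) + \frac{1}{6} = \frac{1}{6} + D + h$)
$p{\left(L \right)} = \left(-3 + \sqrt{L}\right)^{2}$ ($p{\left(L \right)} = \left(\sqrt{L} - 3\right)^{2} = \left(-3 + \sqrt{L}\right)^{2}$)
$z{\left(5,7 \right)} p{\left(-17 \right)} = \left(\frac{1}{6} + 7 + 5\right) \left(-3 + \sqrt{-17}\right)^{2} = \frac{73 \left(-3 + i \sqrt{17}\right)^{2}}{6}$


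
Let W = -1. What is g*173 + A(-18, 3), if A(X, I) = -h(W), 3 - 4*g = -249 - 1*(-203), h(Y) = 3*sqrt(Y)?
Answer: 8477/4 - 3*I ≈ 2119.3 - 3.0*I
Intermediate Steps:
g = 49/4 (g = 3/4 - (-249 - 1*(-203))/4 = 3/4 - (-249 + 203)/4 = 3/4 - 1/4*(-46) = 3/4 + 23/2 = 49/4 ≈ 12.250)
A(X, I) = -3*I (A(X, I) = -3*sqrt(-1) = -3*I)
g*173 + A(-18, 3) = (49/4)*173 - 3*I = 8477/4 - 3*I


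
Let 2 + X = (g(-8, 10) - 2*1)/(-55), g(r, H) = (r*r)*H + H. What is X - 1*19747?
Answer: -1086843/55 ≈ -19761.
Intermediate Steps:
g(r, H) = H + H*r**2 (g(r, H) = r**2*H + H = H*r**2 + H = H + H*r**2)
X = -758/55 (X = -2 + (10*(1 + (-8)**2) - 2*1)/(-55) = -2 - (10*(1 + 64) - 2)/55 = -2 - (10*65 - 2)/55 = -2 - (650 - 2)/55 = -2 - 1/55*648 = -2 - 648/55 = -758/55 ≈ -13.782)
X - 1*19747 = -758/55 - 1*19747 = -758/55 - 19747 = -1086843/55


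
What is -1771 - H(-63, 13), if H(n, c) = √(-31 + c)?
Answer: -1771 - 3*I*√2 ≈ -1771.0 - 4.2426*I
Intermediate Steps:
-1771 - H(-63, 13) = -1771 - √(-31 + 13) = -1771 - √(-18) = -1771 - 3*I*√2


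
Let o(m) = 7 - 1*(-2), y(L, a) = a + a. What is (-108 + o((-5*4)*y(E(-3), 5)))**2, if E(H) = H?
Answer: 9801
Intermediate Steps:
y(L, a) = 2*a
o(m) = 9 (o(m) = 7 + 2 = 9)
(-108 + o((-5*4)*y(E(-3), 5)))**2 = (-108 + 9)**2 = (-99)**2 = 9801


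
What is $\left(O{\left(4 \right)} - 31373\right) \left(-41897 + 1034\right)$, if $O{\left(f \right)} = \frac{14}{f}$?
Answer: $\frac{2563703757}{2} \approx 1.2819 \cdot 10^{9}$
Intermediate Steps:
$\left(O{\left(4 \right)} - 31373\right) \left(-41897 + 1034\right) = \left(\frac{14}{4} - 31373\right) \left(-41897 + 1034\right) = \left(14 \cdot \frac{1}{4} - 31373\right) \left(-40863\right) = \left(\frac{7}{2} - 31373\right) \left(-40863\right) = \left(- \frac{62739}{2}\right) \left(-40863\right) = \frac{2563703757}{2}$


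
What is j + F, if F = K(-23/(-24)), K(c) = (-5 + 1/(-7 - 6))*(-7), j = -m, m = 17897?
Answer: -232199/13 ≈ -17861.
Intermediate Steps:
j = -17897 (j = -1*17897 = -17897)
K(c) = 462/13 (K(c) = (-5 + 1/(-13))*(-7) = (-5 - 1/13)*(-7) = -66/13*(-7) = 462/13)
F = 462/13 ≈ 35.538
j + F = -17897 + 462/13 = -232199/13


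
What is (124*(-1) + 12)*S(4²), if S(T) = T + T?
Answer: -3584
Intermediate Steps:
S(T) = 2*T
(124*(-1) + 12)*S(4²) = (124*(-1) + 12)*(2*4²) = (-124 + 12)*(2*16) = -112*32 = -3584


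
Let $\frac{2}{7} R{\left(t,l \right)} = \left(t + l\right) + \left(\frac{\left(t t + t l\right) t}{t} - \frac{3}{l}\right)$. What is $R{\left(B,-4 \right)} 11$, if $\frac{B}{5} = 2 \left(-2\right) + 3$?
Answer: $\frac{11319}{8} \approx 1414.9$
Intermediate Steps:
$B = -5$ ($B = 5 \left(2 \left(-2\right) + 3\right) = 5 \left(-4 + 3\right) = 5 \left(-1\right) = -5$)
$R{\left(t,l \right)} = - \frac{21}{2 l} + \frac{7 l}{2} + \frac{7 t}{2} + \frac{7 t^{2}}{2} + \frac{7 l t}{2}$ ($R{\left(t,l \right)} = \frac{7 \left(\left(t + l\right) + \left(\frac{\left(t t + t l\right) t}{t} - \frac{3}{l}\right)\right)}{2} = \frac{7 \left(\left(l + t\right) + \left(\frac{\left(t^{2} + l t\right) t}{t} - \frac{3}{l}\right)\right)}{2} = \frac{7 \left(\left(l + t\right) + \left(\frac{t \left(t^{2} + l t\right)}{t} - \frac{3}{l}\right)\right)}{2} = \frac{7 \left(\left(l + t\right) - \left(- t^{2} + \frac{3}{l} - l t\right)\right)}{2} = \frac{7 \left(\left(l + t\right) + \left(t^{2} - \frac{3}{l} + l t\right)\right)}{2} = \frac{7 \left(l + t + t^{2} - \frac{3}{l} + l t\right)}{2} = - \frac{21}{2 l} + \frac{7 l}{2} + \frac{7 t}{2} + \frac{7 t^{2}}{2} + \frac{7 l t}{2}$)
$R{\left(B,-4 \right)} 11 = \frac{7 \left(-3 - 4 \left(-4 - 5 + \left(-5\right)^{2} - -20\right)\right)}{2 \left(-4\right)} 11 = \frac{7}{2} \left(- \frac{1}{4}\right) \left(-3 - 4 \left(-4 - 5 + 25 + 20\right)\right) 11 = \frac{7}{2} \left(- \frac{1}{4}\right) \left(-3 - 144\right) 11 = \frac{7}{2} \left(- \frac{1}{4}\right) \left(-147\right) 11 = \frac{1029}{8} \cdot 11 = \frac{11319}{8}$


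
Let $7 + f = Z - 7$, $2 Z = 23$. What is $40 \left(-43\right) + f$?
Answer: $- \frac{3445}{2} \approx -1722.5$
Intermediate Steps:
$Z = \frac{23}{2}$ ($Z = \frac{1}{2} \cdot 23 = \frac{23}{2} \approx 11.5$)
$f = - \frac{5}{2}$ ($f = -7 + \left(\frac{23}{2} - 7\right) = -7 + \frac{9}{2} = - \frac{5}{2} \approx -2.5$)
$40 \left(-43\right) + f = 40 \left(-43\right) - \frac{5}{2} = -1720 - \frac{5}{2} = - \frac{3445}{2}$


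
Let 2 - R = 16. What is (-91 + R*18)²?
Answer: 117649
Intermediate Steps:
R = -14 (R = 2 - 1*16 = 2 - 16 = -14)
(-91 + R*18)² = (-91 - 14*18)² = (-91 - 252)² = (-343)² = 117649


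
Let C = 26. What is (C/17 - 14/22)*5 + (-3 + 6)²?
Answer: 2518/187 ≈ 13.465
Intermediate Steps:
(C/17 - 14/22)*5 + (-3 + 6)² = (26/17 - 14/22)*5 + (-3 + 6)² = (26*(1/17) - 14*1/22)*5 + 3² = (26/17 - 7/11)*5 + 9 = (167/187)*5 + 9 = 835/187 + 9 = 2518/187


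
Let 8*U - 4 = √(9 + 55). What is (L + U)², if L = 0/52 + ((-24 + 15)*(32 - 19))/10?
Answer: 2601/25 ≈ 104.04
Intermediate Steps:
L = -117/10 (L = 0*(1/52) - 9*13*(⅒) = 0 - 117*⅒ = 0 - 117/10 = -117/10 ≈ -11.700)
U = 3/2 (U = ½ + √(9 + 55)/8 = ½ + √64/8 = ½ + (⅛)*8 = ½ + 1 = 3/2 ≈ 1.5000)
(L + U)² = (-117/10 + 3/2)² = (-51/5)² = 2601/25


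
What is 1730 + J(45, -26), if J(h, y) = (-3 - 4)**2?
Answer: 1779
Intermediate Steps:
J(h, y) = 49 (J(h, y) = (-7)**2 = 49)
1730 + J(45, -26) = 1730 + 49 = 1779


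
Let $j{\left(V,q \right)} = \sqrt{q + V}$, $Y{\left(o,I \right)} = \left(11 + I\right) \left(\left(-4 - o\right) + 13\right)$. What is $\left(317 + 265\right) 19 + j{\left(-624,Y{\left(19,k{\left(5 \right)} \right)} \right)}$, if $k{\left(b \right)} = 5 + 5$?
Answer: $11058 + i \sqrt{834} \approx 11058.0 + 28.879 i$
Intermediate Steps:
$k{\left(b \right)} = 10$
$Y{\left(o,I \right)} = \left(9 - o\right) \left(11 + I\right)$ ($Y{\left(o,I \right)} = \left(11 + I\right) \left(9 - o\right) = \left(9 - o\right) \left(11 + I\right)$)
$j{\left(V,q \right)} = \sqrt{V + q}$
$\left(317 + 265\right) 19 + j{\left(-624,Y{\left(19,k{\left(5 \right)} \right)} \right)} = \left(317 + 265\right) 19 + \sqrt{-624 + \left(99 - 209 + 9 \cdot 10 - 10 \cdot 19\right)} = 582 \cdot 19 + \sqrt{-624 + \left(99 - 209 + 90 - 190\right)} = 11058 + \sqrt{-624 - 210} = 11058 + \sqrt{-834} = 11058 + i \sqrt{834}$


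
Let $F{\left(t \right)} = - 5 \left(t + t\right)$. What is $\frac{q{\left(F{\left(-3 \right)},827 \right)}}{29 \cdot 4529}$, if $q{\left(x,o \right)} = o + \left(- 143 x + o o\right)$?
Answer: $\frac{680466}{131341} \approx 5.1809$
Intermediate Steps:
$F{\left(t \right)} = - 10 t$ ($F{\left(t \right)} = - 5 \cdot 2 t = - 10 t$)
$q{\left(x,o \right)} = o + o^{2} - 143 x$ ($q{\left(x,o \right)} = o + \left(- 143 x + o^{2}\right) = o + \left(o^{2} - 143 x\right) = o + o^{2} - 143 x$)
$\frac{q{\left(F{\left(-3 \right)},827 \right)}}{29 \cdot 4529} = \frac{827 + 827^{2} - 143 \left(\left(-10\right) \left(-3\right)\right)}{29 \cdot 4529} = \frac{827 + 683929 - 4290}{131341} = \left(827 + 683929 - 4290\right) \frac{1}{131341} = 680466 \cdot \frac{1}{131341} = \frac{680466}{131341}$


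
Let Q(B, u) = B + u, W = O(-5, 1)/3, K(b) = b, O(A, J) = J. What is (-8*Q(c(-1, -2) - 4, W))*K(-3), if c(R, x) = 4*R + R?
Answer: -208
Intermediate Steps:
c(R, x) = 5*R
W = ⅓ (W = 1/3 = 1*(⅓) = ⅓ ≈ 0.33333)
(-8*Q(c(-1, -2) - 4, W))*K(-3) = -8*((5*(-1) - 4) + ⅓)*(-3) = -8*((-5 - 4) + ⅓)*(-3) = -8*(-9 + ⅓)*(-3) = -8*(-26/3)*(-3) = (208/3)*(-3) = -208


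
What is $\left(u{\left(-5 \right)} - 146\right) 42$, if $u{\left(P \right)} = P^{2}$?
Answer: $-5082$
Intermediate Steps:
$\left(u{\left(-5 \right)} - 146\right) 42 = \left(\left(-5\right)^{2} - 146\right) 42 = \left(25 - 146\right) 42 = \left(-121\right) 42 = -5082$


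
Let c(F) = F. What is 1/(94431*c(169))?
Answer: 1/15958839 ≈ 6.2661e-8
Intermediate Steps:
1/(94431*c(169)) = 1/(94431*169) = (1/94431)*(1/169) = 1/15958839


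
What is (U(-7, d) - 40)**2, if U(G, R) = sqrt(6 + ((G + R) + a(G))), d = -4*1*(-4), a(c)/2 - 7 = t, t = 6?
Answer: (40 - sqrt(41))**2 ≈ 1128.8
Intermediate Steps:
a(c) = 26 (a(c) = 14 + 2*6 = 14 + 12 = 26)
d = 16 (d = -4*(-4) = 16)
U(G, R) = sqrt(32 + G + R) (U(G, R) = sqrt(6 + ((G + R) + 26)) = sqrt(6 + (26 + G + R)) = sqrt(32 + G + R))
(U(-7, d) - 40)**2 = (sqrt(32 - 7 + 16) - 40)**2 = (sqrt(41) - 40)**2 = (-40 + sqrt(41))**2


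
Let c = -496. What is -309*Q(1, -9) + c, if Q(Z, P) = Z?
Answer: -805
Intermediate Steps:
-309*Q(1, -9) + c = -309*1 - 496 = -309 - 496 = -805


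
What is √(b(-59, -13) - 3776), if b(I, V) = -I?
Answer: 3*I*√413 ≈ 60.967*I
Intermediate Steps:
√(b(-59, -13) - 3776) = √(-1*(-59) - 3776) = √(59 - 3776) = √(-3717) = 3*I*√413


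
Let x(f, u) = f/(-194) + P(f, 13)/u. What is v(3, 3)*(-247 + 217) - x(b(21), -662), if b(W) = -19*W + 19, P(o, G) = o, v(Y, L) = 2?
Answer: -2007740/32107 ≈ -62.533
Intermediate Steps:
b(W) = 19 - 19*W
x(f, u) = -f/194 + f/u (x(f, u) = f/(-194) + f/u = f*(-1/194) + f/u = -f/194 + f/u)
v(3, 3)*(-247 + 217) - x(b(21), -662) = 2*(-247 + 217) - (-(19 - 19*21)/194 + (19 - 19*21)/(-662)) = 2*(-30) - (-(19 - 399)/194 + (19 - 399)*(-1/662)) = -60 - (-1/194*(-380) - 380*(-1/662)) = -60 - (190/97 + 190/331) = -60 - 1*81320/32107 = -60 - 81320/32107 = -2007740/32107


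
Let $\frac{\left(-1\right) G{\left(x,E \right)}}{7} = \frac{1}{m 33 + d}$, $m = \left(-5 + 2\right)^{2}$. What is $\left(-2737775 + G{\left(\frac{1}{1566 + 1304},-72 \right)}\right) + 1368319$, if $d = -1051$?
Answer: $- \frac{1032569817}{754} \approx -1.3695 \cdot 10^{6}$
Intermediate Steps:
$m = 9$ ($m = \left(-3\right)^{2} = 9$)
$G{\left(x,E \right)} = \frac{7}{754}$ ($G{\left(x,E \right)} = - \frac{7}{9 \cdot 33 - 1051} = - \frac{7}{297 - 1051} = - \frac{7}{-754} = \left(-7\right) \left(- \frac{1}{754}\right) = \frac{7}{754}$)
$\left(-2737775 + G{\left(\frac{1}{1566 + 1304},-72 \right)}\right) + 1368319 = \left(-2737775 + \frac{7}{754}\right) + 1368319 = - \frac{2064282343}{754} + 1368319 = - \frac{1032569817}{754}$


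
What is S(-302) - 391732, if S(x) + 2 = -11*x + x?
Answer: -388714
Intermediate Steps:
S(x) = -2 - 10*x (S(x) = -2 + (-11*x + x) = -2 - 10*x)
S(-302) - 391732 = (-2 - 10*(-302)) - 391732 = (-2 + 3020) - 391732 = 3018 - 391732 = -388714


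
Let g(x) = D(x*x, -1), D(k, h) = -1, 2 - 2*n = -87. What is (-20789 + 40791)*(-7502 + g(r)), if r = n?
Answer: -150075006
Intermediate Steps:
n = 89/2 (n = 1 - ½*(-87) = 1 + 87/2 = 89/2 ≈ 44.500)
r = 89/2 ≈ 44.500
g(x) = -1
(-20789 + 40791)*(-7502 + g(r)) = (-20789 + 40791)*(-7502 - 1) = 20002*(-7503) = -150075006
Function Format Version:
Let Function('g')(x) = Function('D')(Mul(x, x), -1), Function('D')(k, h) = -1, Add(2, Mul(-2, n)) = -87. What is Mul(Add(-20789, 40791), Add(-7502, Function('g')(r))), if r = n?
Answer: -150075006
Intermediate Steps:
n = Rational(89, 2) (n = Add(1, Mul(Rational(-1, 2), -87)) = Add(1, Rational(87, 2)) = Rational(89, 2) ≈ 44.500)
r = Rational(89, 2) ≈ 44.500
Function('g')(x) = -1
Mul(Add(-20789, 40791), Add(-7502, Function('g')(r))) = Mul(Add(-20789, 40791), Add(-7502, -1)) = Mul(20002, -7503) = -150075006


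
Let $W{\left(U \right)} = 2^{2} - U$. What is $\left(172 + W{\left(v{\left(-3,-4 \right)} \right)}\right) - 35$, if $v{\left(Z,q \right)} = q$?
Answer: $145$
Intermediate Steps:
$W{\left(U \right)} = 4 - U$
$\left(172 + W{\left(v{\left(-3,-4 \right)} \right)}\right) - 35 = \left(172 + \left(4 - -4\right)\right) - 35 = \left(172 + \left(4 + 4\right)\right) - 35 = \left(172 + 8\right) - 35 = 180 - 35 = 145$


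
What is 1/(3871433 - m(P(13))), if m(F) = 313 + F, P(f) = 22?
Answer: 1/3871098 ≈ 2.5832e-7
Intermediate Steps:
1/(3871433 - m(P(13))) = 1/(3871433 - (313 + 22)) = 1/(3871433 - 1*335) = 1/(3871433 - 335) = 1/3871098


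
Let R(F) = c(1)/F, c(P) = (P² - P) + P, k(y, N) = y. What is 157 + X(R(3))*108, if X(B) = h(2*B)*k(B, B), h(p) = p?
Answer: 181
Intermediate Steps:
c(P) = P²
R(F) = 1/F (R(F) = 1²/F = 1/F)
X(B) = 2*B² (X(B) = (2*B)*B = 2*B²)
157 + X(R(3))*108 = 157 + (2*(1/3)²)*108 = 157 + (2*(⅓)²)*108 = 157 + (2*(⅑))*108 = 157 + (2/9)*108 = 157 + 24 = 181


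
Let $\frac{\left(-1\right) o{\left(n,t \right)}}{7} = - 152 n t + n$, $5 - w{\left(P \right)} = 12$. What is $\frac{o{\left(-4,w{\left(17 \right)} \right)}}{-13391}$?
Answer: $- \frac{4260}{1913} \approx -2.2269$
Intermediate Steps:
$w{\left(P \right)} = -7$ ($w{\left(P \right)} = 5 - 12 = -7$)
$o{\left(n,t \right)} = - 7 n + 1064 n t$ ($o{\left(n,t \right)} = - 7 \left(- 152 n t + n\right) = - 7 \left(n - 152 n t\right) = - 7 n + 1064 n t$)
$\frac{o{\left(-4,w{\left(17 \right)} \right)}}{-13391} = \frac{7 \left(-4\right) \left(-1 + 152 \left(-7\right)\right)}{-13391} = 7 \left(-4\right) \left(-1 - 1064\right) \left(- \frac{1}{13391}\right) = 7 \left(-4\right) \left(-1065\right) \left(- \frac{1}{13391}\right) = 29820 \left(- \frac{1}{13391}\right) = - \frac{4260}{1913}$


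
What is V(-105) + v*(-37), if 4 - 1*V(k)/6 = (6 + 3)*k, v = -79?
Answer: 8617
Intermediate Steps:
V(k) = 24 - 54*k (V(k) = 24 - 6*(6 + 3)*k = 24 - 54*k)
V(-105) + v*(-37) = (24 - 54*(-105)) - 79*(-37) = (24 + 5670) + 2923 = 5694 + 2923 = 8617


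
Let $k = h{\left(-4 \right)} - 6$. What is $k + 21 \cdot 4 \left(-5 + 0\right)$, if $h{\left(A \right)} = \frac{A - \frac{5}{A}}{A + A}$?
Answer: $- \frac{13621}{32} \approx -425.66$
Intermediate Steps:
$h{\left(A \right)} = \frac{A - \frac{5}{A}}{2 A}$
$k = - \frac{181}{32}$ ($k = \frac{-5 + \left(-4\right)^{2}}{2 \cdot 16} - 6 = \frac{1}{2} \cdot \frac{1}{16} \left(-5 + 16\right) - 6 = \frac{1}{2} \cdot \frac{1}{16} \cdot 11 - 6 = \frac{11}{32} - 6 = - \frac{181}{32} \approx -5.6563$)
$k + 21 \cdot 4 \left(-5 + 0\right) = - \frac{181}{32} + 21 \cdot 4 \left(-5 + 0\right) = - \frac{181}{32} + 21 \cdot 4 \left(-5\right) = - \frac{181}{32} + 21 \left(-20\right) = - \frac{181}{32} - 420 = - \frac{13621}{32}$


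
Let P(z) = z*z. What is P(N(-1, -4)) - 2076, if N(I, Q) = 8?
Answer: -2012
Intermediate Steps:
P(z) = z**2
P(N(-1, -4)) - 2076 = 8**2 - 2076 = 64 - 2076 = -2012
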